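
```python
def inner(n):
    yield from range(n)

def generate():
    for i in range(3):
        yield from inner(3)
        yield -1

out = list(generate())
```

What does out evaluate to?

Step 1: For each i in range(3):
  i=0: yield from inner(3) -> [0, 1, 2], then yield -1
  i=1: yield from inner(3) -> [0, 1, 2], then yield -1
  i=2: yield from inner(3) -> [0, 1, 2], then yield -1
Therefore out = [0, 1, 2, -1, 0, 1, 2, -1, 0, 1, 2, -1].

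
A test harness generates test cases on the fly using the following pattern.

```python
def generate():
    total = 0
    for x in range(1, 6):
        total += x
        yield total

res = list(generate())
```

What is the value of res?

Step 1: Generator accumulates running sum:
  x=1: total = 1, yield 1
  x=2: total = 3, yield 3
  x=3: total = 6, yield 6
  x=4: total = 10, yield 10
  x=5: total = 15, yield 15
Therefore res = [1, 3, 6, 10, 15].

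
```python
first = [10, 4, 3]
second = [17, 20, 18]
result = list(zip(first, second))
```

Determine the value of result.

Step 1: zip pairs elements at same index:
  Index 0: (10, 17)
  Index 1: (4, 20)
  Index 2: (3, 18)
Therefore result = [(10, 17), (4, 20), (3, 18)].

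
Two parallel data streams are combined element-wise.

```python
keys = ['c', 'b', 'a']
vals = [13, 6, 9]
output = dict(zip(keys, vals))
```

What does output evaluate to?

Step 1: zip pairs keys with values:
  'c' -> 13
  'b' -> 6
  'a' -> 9
Therefore output = {'c': 13, 'b': 6, 'a': 9}.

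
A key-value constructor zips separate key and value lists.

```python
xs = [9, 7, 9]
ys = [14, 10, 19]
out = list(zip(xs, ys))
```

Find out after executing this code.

Step 1: zip pairs elements at same index:
  Index 0: (9, 14)
  Index 1: (7, 10)
  Index 2: (9, 19)
Therefore out = [(9, 14), (7, 10), (9, 19)].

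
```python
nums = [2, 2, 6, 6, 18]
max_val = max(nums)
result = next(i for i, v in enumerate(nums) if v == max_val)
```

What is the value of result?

Step 1: max([2, 2, 6, 6, 18]) = 18.
Step 2: Find first index where value == 18:
  Index 0: 2 != 18
  Index 1: 2 != 18
  Index 2: 6 != 18
  Index 3: 6 != 18
  Index 4: 18 == 18, found!
Therefore result = 4.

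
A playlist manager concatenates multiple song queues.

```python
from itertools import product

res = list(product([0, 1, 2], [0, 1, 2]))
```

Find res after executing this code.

Step 1: product([0, 1, 2], [0, 1, 2]) gives all pairs:
  (0, 0)
  (0, 1)
  (0, 2)
  (1, 0)
  (1, 1)
  (1, 2)
  (2, 0)
  (2, 1)
  (2, 2)
Therefore res = [(0, 0), (0, 1), (0, 2), (1, 0), (1, 1), (1, 2), (2, 0), (2, 1), (2, 2)].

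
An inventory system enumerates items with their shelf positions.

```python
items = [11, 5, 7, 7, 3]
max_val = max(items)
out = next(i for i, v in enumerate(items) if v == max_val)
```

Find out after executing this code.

Step 1: max([11, 5, 7, 7, 3]) = 11.
Step 2: Find first index where value == 11:
  Index 0: 11 == 11, found!
Therefore out = 0.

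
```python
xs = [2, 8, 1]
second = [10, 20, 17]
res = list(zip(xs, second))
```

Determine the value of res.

Step 1: zip pairs elements at same index:
  Index 0: (2, 10)
  Index 1: (8, 20)
  Index 2: (1, 17)
Therefore res = [(2, 10), (8, 20), (1, 17)].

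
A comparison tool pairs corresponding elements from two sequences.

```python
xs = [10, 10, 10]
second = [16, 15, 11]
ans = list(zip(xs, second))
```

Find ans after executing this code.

Step 1: zip pairs elements at same index:
  Index 0: (10, 16)
  Index 1: (10, 15)
  Index 2: (10, 11)
Therefore ans = [(10, 16), (10, 15), (10, 11)].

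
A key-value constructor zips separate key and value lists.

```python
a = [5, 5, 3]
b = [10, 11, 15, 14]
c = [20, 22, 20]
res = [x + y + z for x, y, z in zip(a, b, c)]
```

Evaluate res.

Step 1: zip three lists (truncates to shortest, len=3):
  5 + 10 + 20 = 35
  5 + 11 + 22 = 38
  3 + 15 + 20 = 38
Therefore res = [35, 38, 38].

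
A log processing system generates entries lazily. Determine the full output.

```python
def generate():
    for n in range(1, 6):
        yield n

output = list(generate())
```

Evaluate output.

Step 1: The generator yields each value from range(1, 6).
Step 2: list() consumes all yields: [1, 2, 3, 4, 5].
Therefore output = [1, 2, 3, 4, 5].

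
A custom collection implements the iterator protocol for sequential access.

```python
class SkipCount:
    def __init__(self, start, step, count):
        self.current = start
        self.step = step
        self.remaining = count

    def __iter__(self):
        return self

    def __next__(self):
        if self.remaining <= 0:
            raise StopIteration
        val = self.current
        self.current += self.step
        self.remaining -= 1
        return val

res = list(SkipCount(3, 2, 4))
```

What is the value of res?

Step 1: SkipCount starts at 3, increments by 2, for 4 steps:
  Yield 3, then current += 2
  Yield 5, then current += 2
  Yield 7, then current += 2
  Yield 9, then current += 2
Therefore res = [3, 5, 7, 9].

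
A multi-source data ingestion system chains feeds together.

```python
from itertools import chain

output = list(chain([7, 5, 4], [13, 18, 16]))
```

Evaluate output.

Step 1: chain() concatenates iterables: [7, 5, 4] + [13, 18, 16].
Therefore output = [7, 5, 4, 13, 18, 16].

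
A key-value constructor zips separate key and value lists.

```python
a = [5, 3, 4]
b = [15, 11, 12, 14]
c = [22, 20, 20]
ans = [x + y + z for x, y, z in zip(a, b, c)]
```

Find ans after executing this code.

Step 1: zip three lists (truncates to shortest, len=3):
  5 + 15 + 22 = 42
  3 + 11 + 20 = 34
  4 + 12 + 20 = 36
Therefore ans = [42, 34, 36].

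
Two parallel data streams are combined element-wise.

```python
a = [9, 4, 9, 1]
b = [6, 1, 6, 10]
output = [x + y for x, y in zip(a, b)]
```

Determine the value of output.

Step 1: Add corresponding elements:
  9 + 6 = 15
  4 + 1 = 5
  9 + 6 = 15
  1 + 10 = 11
Therefore output = [15, 5, 15, 11].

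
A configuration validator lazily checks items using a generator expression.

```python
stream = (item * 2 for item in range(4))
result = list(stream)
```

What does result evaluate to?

Step 1: For each item in range(4), compute item*2:
  item=0: 0*2 = 0
  item=1: 1*2 = 2
  item=2: 2*2 = 4
  item=3: 3*2 = 6
Therefore result = [0, 2, 4, 6].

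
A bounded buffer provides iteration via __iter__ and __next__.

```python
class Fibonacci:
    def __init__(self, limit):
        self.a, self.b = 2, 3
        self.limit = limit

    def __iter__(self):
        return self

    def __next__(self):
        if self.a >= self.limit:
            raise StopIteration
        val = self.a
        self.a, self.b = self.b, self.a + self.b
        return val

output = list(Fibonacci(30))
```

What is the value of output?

Step 1: Fibonacci-like sequence (a=2, b=3) until >= 30:
  Yield 2, then a,b = 3,5
  Yield 3, then a,b = 5,8
  Yield 5, then a,b = 8,13
  Yield 8, then a,b = 13,21
  Yield 13, then a,b = 21,34
  Yield 21, then a,b = 34,55
Step 2: 34 >= 30, stop.
Therefore output = [2, 3, 5, 8, 13, 21].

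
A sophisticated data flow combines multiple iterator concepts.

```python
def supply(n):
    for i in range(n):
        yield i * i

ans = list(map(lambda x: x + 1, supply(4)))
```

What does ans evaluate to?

Step 1: supply(4) yields squares: [0, 1, 4, 9].
Step 2: map adds 1 to each: [1, 2, 5, 10].
Therefore ans = [1, 2, 5, 10].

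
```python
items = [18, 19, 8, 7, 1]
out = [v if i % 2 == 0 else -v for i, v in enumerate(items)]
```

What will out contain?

Step 1: For each (i, v), keep v if i is even, negate if odd:
  i=0 (even): keep 18
  i=1 (odd): negate to -19
  i=2 (even): keep 8
  i=3 (odd): negate to -7
  i=4 (even): keep 1
Therefore out = [18, -19, 8, -7, 1].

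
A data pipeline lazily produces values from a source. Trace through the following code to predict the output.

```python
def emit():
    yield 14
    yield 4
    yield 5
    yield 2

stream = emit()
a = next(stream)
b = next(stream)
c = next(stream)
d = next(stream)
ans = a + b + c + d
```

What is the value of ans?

Step 1: Create generator and consume all values:
  a = next(stream) = 14
  b = next(stream) = 4
  c = next(stream) = 5
  d = next(stream) = 2
Step 2: ans = 14 + 4 + 5 + 2 = 25.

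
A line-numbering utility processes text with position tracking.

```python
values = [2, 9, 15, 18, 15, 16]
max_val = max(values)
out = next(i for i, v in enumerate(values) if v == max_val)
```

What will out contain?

Step 1: max([2, 9, 15, 18, 15, 16]) = 18.
Step 2: Find first index where value == 18:
  Index 0: 2 != 18
  Index 1: 9 != 18
  Index 2: 15 != 18
  Index 3: 18 == 18, found!
Therefore out = 3.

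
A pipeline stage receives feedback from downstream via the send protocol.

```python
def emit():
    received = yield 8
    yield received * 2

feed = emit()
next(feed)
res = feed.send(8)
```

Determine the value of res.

Step 1: next(feed) advances to first yield, producing 8.
Step 2: send(8) resumes, received = 8.
Step 3: yield received * 2 = 8 * 2 = 16.
Therefore res = 16.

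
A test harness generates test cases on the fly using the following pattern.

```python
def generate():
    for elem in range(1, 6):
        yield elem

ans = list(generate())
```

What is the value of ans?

Step 1: The generator yields each value from range(1, 6).
Step 2: list() consumes all yields: [1, 2, 3, 4, 5].
Therefore ans = [1, 2, 3, 4, 5].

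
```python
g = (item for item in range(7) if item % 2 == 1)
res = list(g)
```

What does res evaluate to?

Step 1: Filter range(7) keeping only odd values:
  item=0: even, excluded
  item=1: odd, included
  item=2: even, excluded
  item=3: odd, included
  item=4: even, excluded
  item=5: odd, included
  item=6: even, excluded
Therefore res = [1, 3, 5].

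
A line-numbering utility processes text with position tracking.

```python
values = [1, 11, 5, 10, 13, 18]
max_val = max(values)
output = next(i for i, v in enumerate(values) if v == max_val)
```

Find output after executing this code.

Step 1: max([1, 11, 5, 10, 13, 18]) = 18.
Step 2: Find first index where value == 18:
  Index 0: 1 != 18
  Index 1: 11 != 18
  Index 2: 5 != 18
  Index 3: 10 != 18
  Index 4: 13 != 18
  Index 5: 18 == 18, found!
Therefore output = 5.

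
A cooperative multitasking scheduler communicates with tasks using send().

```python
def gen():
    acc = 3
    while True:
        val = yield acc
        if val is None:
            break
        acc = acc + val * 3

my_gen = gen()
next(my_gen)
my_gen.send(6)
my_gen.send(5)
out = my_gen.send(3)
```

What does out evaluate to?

Step 1: next() -> yield acc=3.
Step 2: send(6) -> val=6, acc = 3 + 6*3 = 21, yield 21.
Step 3: send(5) -> val=5, acc = 21 + 5*3 = 36, yield 36.
Step 4: send(3) -> val=3, acc = 36 + 3*3 = 45, yield 45.
Therefore out = 45.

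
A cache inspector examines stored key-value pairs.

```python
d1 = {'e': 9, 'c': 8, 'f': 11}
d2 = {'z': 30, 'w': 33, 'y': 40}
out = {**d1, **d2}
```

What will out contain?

Step 1: Merge d1 and d2 (d2 values override on key conflicts).
Step 2: d1 has keys ['e', 'c', 'f'], d2 has keys ['z', 'w', 'y'].
Therefore out = {'e': 9, 'c': 8, 'f': 11, 'z': 30, 'w': 33, 'y': 40}.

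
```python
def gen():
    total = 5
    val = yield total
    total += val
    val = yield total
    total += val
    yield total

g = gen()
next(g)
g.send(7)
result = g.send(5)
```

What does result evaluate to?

Step 1: next() -> yield total=5.
Step 2: send(7) -> val=7, total = 5+7 = 12, yield 12.
Step 3: send(5) -> val=5, total = 12+5 = 17, yield 17.
Therefore result = 17.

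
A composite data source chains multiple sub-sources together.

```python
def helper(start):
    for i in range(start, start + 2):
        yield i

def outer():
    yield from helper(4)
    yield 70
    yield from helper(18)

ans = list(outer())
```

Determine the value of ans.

Step 1: outer() delegates to helper(4):
  yield 4
  yield 5
Step 2: yield 70
Step 3: Delegates to helper(18):
  yield 18
  yield 19
Therefore ans = [4, 5, 70, 18, 19].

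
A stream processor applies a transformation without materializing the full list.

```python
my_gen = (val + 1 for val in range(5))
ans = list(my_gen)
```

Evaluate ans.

Step 1: For each val in range(5), compute val+1:
  val=0: 0+1 = 1
  val=1: 1+1 = 2
  val=2: 2+1 = 3
  val=3: 3+1 = 4
  val=4: 4+1 = 5
Therefore ans = [1, 2, 3, 4, 5].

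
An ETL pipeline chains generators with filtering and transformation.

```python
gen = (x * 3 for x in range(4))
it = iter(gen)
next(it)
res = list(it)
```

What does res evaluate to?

Step 1: Generator produces [0, 3, 6, 9].
Step 2: next(it) consumes first element (0).
Step 3: list(it) collects remaining: [3, 6, 9].
Therefore res = [3, 6, 9].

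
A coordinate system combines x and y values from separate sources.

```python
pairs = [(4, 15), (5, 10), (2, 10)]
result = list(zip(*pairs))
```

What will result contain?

Step 1: zip(*pairs) transposes: unzips [(4, 15), (5, 10), (2, 10)] into separate sequences.
Step 2: First elements: (4, 5, 2), second elements: (15, 10, 10).
Therefore result = [(4, 5, 2), (15, 10, 10)].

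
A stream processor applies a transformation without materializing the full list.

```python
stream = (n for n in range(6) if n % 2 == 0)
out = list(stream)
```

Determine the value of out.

Step 1: Filter range(6) keeping only even values:
  n=0: even, included
  n=1: odd, excluded
  n=2: even, included
  n=3: odd, excluded
  n=4: even, included
  n=5: odd, excluded
Therefore out = [0, 2, 4].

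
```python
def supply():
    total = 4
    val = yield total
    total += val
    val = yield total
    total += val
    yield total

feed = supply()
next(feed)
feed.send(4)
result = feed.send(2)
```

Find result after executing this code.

Step 1: next() -> yield total=4.
Step 2: send(4) -> val=4, total = 4+4 = 8, yield 8.
Step 3: send(2) -> val=2, total = 8+2 = 10, yield 10.
Therefore result = 10.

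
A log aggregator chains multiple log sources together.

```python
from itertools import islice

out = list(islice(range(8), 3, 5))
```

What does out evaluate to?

Step 1: islice(range(8), 3, 5) takes elements at indices [3, 5).
Step 2: Elements: [3, 4].
Therefore out = [3, 4].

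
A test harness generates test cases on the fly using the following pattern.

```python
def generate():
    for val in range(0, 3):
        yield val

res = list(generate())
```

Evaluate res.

Step 1: The generator yields each value from range(0, 3).
Step 2: list() consumes all yields: [0, 1, 2].
Therefore res = [0, 1, 2].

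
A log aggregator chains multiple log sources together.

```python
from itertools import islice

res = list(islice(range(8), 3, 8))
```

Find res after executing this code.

Step 1: islice(range(8), 3, 8) takes elements at indices [3, 8).
Step 2: Elements: [3, 4, 5, 6, 7].
Therefore res = [3, 4, 5, 6, 7].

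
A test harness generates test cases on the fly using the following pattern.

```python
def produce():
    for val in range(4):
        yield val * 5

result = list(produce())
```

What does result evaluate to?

Step 1: For each val in range(4), yield val * 5:
  val=0: yield 0 * 5 = 0
  val=1: yield 1 * 5 = 5
  val=2: yield 2 * 5 = 10
  val=3: yield 3 * 5 = 15
Therefore result = [0, 5, 10, 15].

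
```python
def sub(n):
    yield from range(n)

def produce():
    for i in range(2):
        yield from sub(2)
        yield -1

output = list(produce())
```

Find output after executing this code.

Step 1: For each i in range(2):
  i=0: yield from sub(2) -> [0, 1], then yield -1
  i=1: yield from sub(2) -> [0, 1], then yield -1
Therefore output = [0, 1, -1, 0, 1, -1].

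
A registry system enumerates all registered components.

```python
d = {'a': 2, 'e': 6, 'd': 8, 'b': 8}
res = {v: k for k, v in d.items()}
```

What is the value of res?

Step 1: Invert dict (swap keys and values):
  'a': 2 -> 2: 'a'
  'e': 6 -> 6: 'e'
  'd': 8 -> 8: 'd'
  'b': 8 -> 8: 'b'
Therefore res = {2: 'a', 6: 'e', 8: 'b'}.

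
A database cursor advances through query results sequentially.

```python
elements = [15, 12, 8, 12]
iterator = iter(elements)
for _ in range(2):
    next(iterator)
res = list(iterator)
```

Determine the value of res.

Step 1: Create iterator over [15, 12, 8, 12].
Step 2: Advance 2 positions (consuming [15, 12]).
Step 3: list() collects remaining elements: [8, 12].
Therefore res = [8, 12].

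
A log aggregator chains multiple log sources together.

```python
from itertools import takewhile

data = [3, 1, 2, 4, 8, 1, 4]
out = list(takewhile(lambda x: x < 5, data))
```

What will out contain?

Step 1: takewhile stops at first element >= 5:
  3 < 5: take
  1 < 5: take
  2 < 5: take
  4 < 5: take
  8 >= 5: stop
Therefore out = [3, 1, 2, 4].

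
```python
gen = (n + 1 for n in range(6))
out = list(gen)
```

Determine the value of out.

Step 1: For each n in range(6), compute n+1:
  n=0: 0+1 = 1
  n=1: 1+1 = 2
  n=2: 2+1 = 3
  n=3: 3+1 = 4
  n=4: 4+1 = 5
  n=5: 5+1 = 6
Therefore out = [1, 2, 3, 4, 5, 6].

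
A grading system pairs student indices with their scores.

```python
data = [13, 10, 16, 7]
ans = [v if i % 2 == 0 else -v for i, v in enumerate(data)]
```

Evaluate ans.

Step 1: For each (i, v), keep v if i is even, negate if odd:
  i=0 (even): keep 13
  i=1 (odd): negate to -10
  i=2 (even): keep 16
  i=3 (odd): negate to -7
Therefore ans = [13, -10, 16, -7].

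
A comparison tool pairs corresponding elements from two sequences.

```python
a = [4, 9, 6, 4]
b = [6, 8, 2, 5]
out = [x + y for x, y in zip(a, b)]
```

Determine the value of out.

Step 1: Add corresponding elements:
  4 + 6 = 10
  9 + 8 = 17
  6 + 2 = 8
  4 + 5 = 9
Therefore out = [10, 17, 8, 9].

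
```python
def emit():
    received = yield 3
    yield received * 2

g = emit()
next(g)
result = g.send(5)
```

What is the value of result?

Step 1: next(g) advances to first yield, producing 3.
Step 2: send(5) resumes, received = 5.
Step 3: yield received * 2 = 5 * 2 = 10.
Therefore result = 10.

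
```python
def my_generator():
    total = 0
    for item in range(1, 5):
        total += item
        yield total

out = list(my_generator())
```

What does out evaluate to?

Step 1: Generator accumulates running sum:
  item=1: total = 1, yield 1
  item=2: total = 3, yield 3
  item=3: total = 6, yield 6
  item=4: total = 10, yield 10
Therefore out = [1, 3, 6, 10].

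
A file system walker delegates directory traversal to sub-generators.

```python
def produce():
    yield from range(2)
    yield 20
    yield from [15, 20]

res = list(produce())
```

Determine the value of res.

Step 1: Trace yields in order:
  yield 0
  yield 1
  yield 20
  yield 15
  yield 20
Therefore res = [0, 1, 20, 15, 20].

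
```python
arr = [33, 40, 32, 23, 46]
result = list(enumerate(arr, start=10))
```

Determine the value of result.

Step 1: enumerate with start=10:
  (10, 33)
  (11, 40)
  (12, 32)
  (13, 23)
  (14, 46)
Therefore result = [(10, 33), (11, 40), (12, 32), (13, 23), (14, 46)].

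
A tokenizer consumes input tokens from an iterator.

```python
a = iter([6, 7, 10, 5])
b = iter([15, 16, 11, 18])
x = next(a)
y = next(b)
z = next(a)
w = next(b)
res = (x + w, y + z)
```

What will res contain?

Step 1: a iterates [6, 7, 10, 5], b iterates [15, 16, 11, 18].
Step 2: x = next(a) = 6, y = next(b) = 15.
Step 3: z = next(a) = 7, w = next(b) = 16.
Step 4: res = (6 + 16, 15 + 7) = (22, 22).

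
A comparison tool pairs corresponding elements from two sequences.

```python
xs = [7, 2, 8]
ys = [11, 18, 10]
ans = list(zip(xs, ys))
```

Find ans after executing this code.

Step 1: zip pairs elements at same index:
  Index 0: (7, 11)
  Index 1: (2, 18)
  Index 2: (8, 10)
Therefore ans = [(7, 11), (2, 18), (8, 10)].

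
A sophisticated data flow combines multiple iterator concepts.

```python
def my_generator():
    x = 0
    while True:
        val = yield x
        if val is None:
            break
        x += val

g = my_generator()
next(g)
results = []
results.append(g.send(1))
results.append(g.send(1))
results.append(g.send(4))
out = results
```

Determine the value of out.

Step 1: next(g) -> yield 0.
Step 2: send(1) -> x = 1, yield 1.
Step 3: send(1) -> x = 2, yield 2.
Step 4: send(4) -> x = 6, yield 6.
Therefore out = [1, 2, 6].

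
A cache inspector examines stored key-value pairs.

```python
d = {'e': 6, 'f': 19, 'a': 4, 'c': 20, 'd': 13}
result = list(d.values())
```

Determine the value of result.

Step 1: d.values() returns the dictionary values in insertion order.
Therefore result = [6, 19, 4, 20, 13].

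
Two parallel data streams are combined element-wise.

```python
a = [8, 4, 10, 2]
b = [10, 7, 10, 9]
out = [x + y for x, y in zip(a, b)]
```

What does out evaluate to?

Step 1: Add corresponding elements:
  8 + 10 = 18
  4 + 7 = 11
  10 + 10 = 20
  2 + 9 = 11
Therefore out = [18, 11, 20, 11].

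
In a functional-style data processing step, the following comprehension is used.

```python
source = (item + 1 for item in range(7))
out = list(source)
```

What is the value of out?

Step 1: For each item in range(7), compute item+1:
  item=0: 0+1 = 1
  item=1: 1+1 = 2
  item=2: 2+1 = 3
  item=3: 3+1 = 4
  item=4: 4+1 = 5
  item=5: 5+1 = 6
  item=6: 6+1 = 7
Therefore out = [1, 2, 3, 4, 5, 6, 7].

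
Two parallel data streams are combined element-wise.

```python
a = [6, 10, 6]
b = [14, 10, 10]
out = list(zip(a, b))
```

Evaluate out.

Step 1: zip pairs elements at same index:
  Index 0: (6, 14)
  Index 1: (10, 10)
  Index 2: (6, 10)
Therefore out = [(6, 14), (10, 10), (6, 10)].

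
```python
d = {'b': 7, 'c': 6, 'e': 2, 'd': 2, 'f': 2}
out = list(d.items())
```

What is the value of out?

Step 1: d.items() returns (key, value) pairs in insertion order.
Therefore out = [('b', 7), ('c', 6), ('e', 2), ('d', 2), ('f', 2)].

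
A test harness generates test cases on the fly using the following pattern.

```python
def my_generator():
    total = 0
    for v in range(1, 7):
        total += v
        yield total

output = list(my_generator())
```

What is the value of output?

Step 1: Generator accumulates running sum:
  v=1: total = 1, yield 1
  v=2: total = 3, yield 3
  v=3: total = 6, yield 6
  v=4: total = 10, yield 10
  v=5: total = 15, yield 15
  v=6: total = 21, yield 21
Therefore output = [1, 3, 6, 10, 15, 21].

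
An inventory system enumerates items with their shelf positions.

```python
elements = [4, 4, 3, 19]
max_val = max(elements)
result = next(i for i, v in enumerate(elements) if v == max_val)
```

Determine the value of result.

Step 1: max([4, 4, 3, 19]) = 19.
Step 2: Find first index where value == 19:
  Index 0: 4 != 19
  Index 1: 4 != 19
  Index 2: 3 != 19
  Index 3: 19 == 19, found!
Therefore result = 3.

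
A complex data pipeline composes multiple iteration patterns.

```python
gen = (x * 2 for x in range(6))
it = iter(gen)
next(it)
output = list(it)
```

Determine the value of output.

Step 1: Generator produces [0, 2, 4, 6, 8, 10].
Step 2: next(it) consumes first element (0).
Step 3: list(it) collects remaining: [2, 4, 6, 8, 10].
Therefore output = [2, 4, 6, 8, 10].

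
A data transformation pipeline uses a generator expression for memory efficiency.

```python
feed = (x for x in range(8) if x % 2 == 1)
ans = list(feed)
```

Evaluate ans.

Step 1: Filter range(8) keeping only odd values:
  x=0: even, excluded
  x=1: odd, included
  x=2: even, excluded
  x=3: odd, included
  x=4: even, excluded
  x=5: odd, included
  x=6: even, excluded
  x=7: odd, included
Therefore ans = [1, 3, 5, 7].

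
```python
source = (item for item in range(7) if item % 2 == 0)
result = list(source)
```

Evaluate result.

Step 1: Filter range(7) keeping only even values:
  item=0: even, included
  item=1: odd, excluded
  item=2: even, included
  item=3: odd, excluded
  item=4: even, included
  item=5: odd, excluded
  item=6: even, included
Therefore result = [0, 2, 4, 6].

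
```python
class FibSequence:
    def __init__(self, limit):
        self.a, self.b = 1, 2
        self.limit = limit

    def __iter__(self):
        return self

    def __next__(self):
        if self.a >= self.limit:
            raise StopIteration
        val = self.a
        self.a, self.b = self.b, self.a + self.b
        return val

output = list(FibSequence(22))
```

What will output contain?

Step 1: Fibonacci-like sequence (a=1, b=2) until >= 22:
  Yield 1, then a,b = 2,3
  Yield 2, then a,b = 3,5
  Yield 3, then a,b = 5,8
  Yield 5, then a,b = 8,13
  Yield 8, then a,b = 13,21
  Yield 13, then a,b = 21,34
  Yield 21, then a,b = 34,55
Step 2: 34 >= 22, stop.
Therefore output = [1, 2, 3, 5, 8, 13, 21].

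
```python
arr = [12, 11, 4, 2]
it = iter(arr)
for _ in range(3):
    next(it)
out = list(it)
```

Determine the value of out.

Step 1: Create iterator over [12, 11, 4, 2].
Step 2: Advance 3 positions (consuming [12, 11, 4]).
Step 3: list() collects remaining elements: [2].
Therefore out = [2].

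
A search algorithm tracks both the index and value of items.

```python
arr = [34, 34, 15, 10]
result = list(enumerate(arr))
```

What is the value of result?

Step 1: enumerate pairs each element with its index:
  (0, 34)
  (1, 34)
  (2, 15)
  (3, 10)
Therefore result = [(0, 34), (1, 34), (2, 15), (3, 10)].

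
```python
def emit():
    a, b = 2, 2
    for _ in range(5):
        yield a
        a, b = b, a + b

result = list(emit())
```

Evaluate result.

Step 1: Fibonacci-like sequence starting with a=2, b=2:
  Iteration 1: yield a=2, then a,b = 2,4
  Iteration 2: yield a=2, then a,b = 4,6
  Iteration 3: yield a=4, then a,b = 6,10
  Iteration 4: yield a=6, then a,b = 10,16
  Iteration 5: yield a=10, then a,b = 16,26
Therefore result = [2, 2, 4, 6, 10].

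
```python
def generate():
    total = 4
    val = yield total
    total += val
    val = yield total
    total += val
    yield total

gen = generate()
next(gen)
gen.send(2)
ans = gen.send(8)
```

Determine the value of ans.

Step 1: next() -> yield total=4.
Step 2: send(2) -> val=2, total = 4+2 = 6, yield 6.
Step 3: send(8) -> val=8, total = 6+8 = 14, yield 14.
Therefore ans = 14.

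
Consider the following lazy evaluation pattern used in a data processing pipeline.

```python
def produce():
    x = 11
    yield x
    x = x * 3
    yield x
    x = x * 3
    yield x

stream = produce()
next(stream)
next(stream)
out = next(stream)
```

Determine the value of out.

Step 1: Trace through generator execution:
  Yield 1: x starts at 11, yield 11
  Yield 2: x = 11 * 3 = 33, yield 33
  Yield 3: x = 33 * 3 = 99, yield 99
Step 2: First next() gets 11, second next() gets the second value, third next() yields 99.
Therefore out = 99.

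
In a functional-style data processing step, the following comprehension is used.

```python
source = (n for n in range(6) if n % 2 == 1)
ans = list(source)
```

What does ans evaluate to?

Step 1: Filter range(6) keeping only odd values:
  n=0: even, excluded
  n=1: odd, included
  n=2: even, excluded
  n=3: odd, included
  n=4: even, excluded
  n=5: odd, included
Therefore ans = [1, 3, 5].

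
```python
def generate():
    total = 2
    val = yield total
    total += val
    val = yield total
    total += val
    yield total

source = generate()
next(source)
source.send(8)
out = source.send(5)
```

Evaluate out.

Step 1: next() -> yield total=2.
Step 2: send(8) -> val=8, total = 2+8 = 10, yield 10.
Step 3: send(5) -> val=5, total = 10+5 = 15, yield 15.
Therefore out = 15.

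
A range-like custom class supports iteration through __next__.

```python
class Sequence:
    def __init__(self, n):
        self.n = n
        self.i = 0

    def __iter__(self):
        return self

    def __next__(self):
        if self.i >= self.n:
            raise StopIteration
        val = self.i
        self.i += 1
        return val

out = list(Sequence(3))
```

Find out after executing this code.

Step 1: Sequence(3) creates an iterator counting 0 to 2.
Step 2: list() consumes all values: [0, 1, 2].
Therefore out = [0, 1, 2].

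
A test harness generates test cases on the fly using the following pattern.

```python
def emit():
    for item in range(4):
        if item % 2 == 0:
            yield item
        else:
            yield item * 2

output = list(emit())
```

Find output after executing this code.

Step 1: For each item in range(4), yield item if even, else item*2:
  item=0 (even): yield 0
  item=1 (odd): yield 1*2 = 2
  item=2 (even): yield 2
  item=3 (odd): yield 3*2 = 6
Therefore output = [0, 2, 2, 6].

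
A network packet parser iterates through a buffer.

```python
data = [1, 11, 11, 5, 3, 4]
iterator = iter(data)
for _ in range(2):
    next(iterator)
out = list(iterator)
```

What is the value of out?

Step 1: Create iterator over [1, 11, 11, 5, 3, 4].
Step 2: Advance 2 positions (consuming [1, 11]).
Step 3: list() collects remaining elements: [11, 5, 3, 4].
Therefore out = [11, 5, 3, 4].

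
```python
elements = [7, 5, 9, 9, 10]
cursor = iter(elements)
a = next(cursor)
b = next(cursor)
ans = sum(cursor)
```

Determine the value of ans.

Step 1: Create iterator over [7, 5, 9, 9, 10].
Step 2: a = next() = 7, b = next() = 5.
Step 3: sum() of remaining [9, 9, 10] = 28.
Therefore ans = 28.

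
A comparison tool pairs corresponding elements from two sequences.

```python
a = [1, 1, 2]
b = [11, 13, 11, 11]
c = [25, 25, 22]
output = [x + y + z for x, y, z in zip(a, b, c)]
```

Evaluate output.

Step 1: zip three lists (truncates to shortest, len=3):
  1 + 11 + 25 = 37
  1 + 13 + 25 = 39
  2 + 11 + 22 = 35
Therefore output = [37, 39, 35].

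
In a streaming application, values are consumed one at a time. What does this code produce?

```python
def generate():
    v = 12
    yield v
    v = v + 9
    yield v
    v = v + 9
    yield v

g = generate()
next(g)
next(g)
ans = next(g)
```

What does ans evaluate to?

Step 1: Trace through generator execution:
  Yield 1: v starts at 12, yield 12
  Yield 2: v = 12 + 9 = 21, yield 21
  Yield 3: v = 21 + 9 = 30, yield 30
Step 2: First next() gets 12, second next() gets the second value, third next() yields 30.
Therefore ans = 30.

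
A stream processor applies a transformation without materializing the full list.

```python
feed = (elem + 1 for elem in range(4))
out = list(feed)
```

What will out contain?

Step 1: For each elem in range(4), compute elem+1:
  elem=0: 0+1 = 1
  elem=1: 1+1 = 2
  elem=2: 2+1 = 3
  elem=3: 3+1 = 4
Therefore out = [1, 2, 3, 4].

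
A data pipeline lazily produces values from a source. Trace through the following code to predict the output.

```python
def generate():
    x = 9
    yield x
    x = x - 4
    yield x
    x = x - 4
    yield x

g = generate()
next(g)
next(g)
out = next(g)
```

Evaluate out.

Step 1: Trace through generator execution:
  Yield 1: x starts at 9, yield 9
  Yield 2: x = 9 - 4 = 5, yield 5
  Yield 3: x = 5 - 4 = 1, yield 1
Step 2: First next() gets 9, second next() gets the second value, third next() yields 1.
Therefore out = 1.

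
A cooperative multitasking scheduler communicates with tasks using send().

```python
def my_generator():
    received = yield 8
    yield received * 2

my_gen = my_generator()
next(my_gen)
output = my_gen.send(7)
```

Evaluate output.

Step 1: next(my_gen) advances to first yield, producing 8.
Step 2: send(7) resumes, received = 7.
Step 3: yield received * 2 = 7 * 2 = 14.
Therefore output = 14.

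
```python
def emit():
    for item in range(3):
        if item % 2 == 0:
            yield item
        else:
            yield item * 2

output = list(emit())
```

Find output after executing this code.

Step 1: For each item in range(3), yield item if even, else item*2:
  item=0 (even): yield 0
  item=1 (odd): yield 1*2 = 2
  item=2 (even): yield 2
Therefore output = [0, 2, 2].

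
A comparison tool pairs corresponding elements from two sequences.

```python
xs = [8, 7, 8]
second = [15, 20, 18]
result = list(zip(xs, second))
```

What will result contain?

Step 1: zip pairs elements at same index:
  Index 0: (8, 15)
  Index 1: (7, 20)
  Index 2: (8, 18)
Therefore result = [(8, 15), (7, 20), (8, 18)].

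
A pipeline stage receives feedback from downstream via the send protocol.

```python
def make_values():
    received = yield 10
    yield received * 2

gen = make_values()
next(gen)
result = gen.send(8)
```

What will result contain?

Step 1: next(gen) advances to first yield, producing 10.
Step 2: send(8) resumes, received = 8.
Step 3: yield received * 2 = 8 * 2 = 16.
Therefore result = 16.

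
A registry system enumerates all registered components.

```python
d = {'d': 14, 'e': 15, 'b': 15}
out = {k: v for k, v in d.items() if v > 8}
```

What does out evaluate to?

Step 1: Filter items where value > 8:
  'd': 14 > 8: kept
  'e': 15 > 8: kept
  'b': 15 > 8: kept
Therefore out = {'d': 14, 'e': 15, 'b': 15}.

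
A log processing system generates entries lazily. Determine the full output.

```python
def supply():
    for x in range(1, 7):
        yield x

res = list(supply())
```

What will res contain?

Step 1: The generator yields each value from range(1, 7).
Step 2: list() consumes all yields: [1, 2, 3, 4, 5, 6].
Therefore res = [1, 2, 3, 4, 5, 6].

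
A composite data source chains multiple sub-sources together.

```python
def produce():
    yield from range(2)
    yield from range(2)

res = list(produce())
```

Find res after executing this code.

Step 1: Trace yields in order:
  yield 0
  yield 1
  yield 0
  yield 1
Therefore res = [0, 1, 0, 1].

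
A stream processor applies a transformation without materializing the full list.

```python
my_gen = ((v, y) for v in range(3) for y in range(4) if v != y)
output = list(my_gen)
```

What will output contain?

Step 1: Nested generator over range(3) x range(4) where v != y:
  (0, 0): excluded (v == y)
  (0, 1): included
  (0, 2): included
  (0, 3): included
  (1, 0): included
  (1, 1): excluded (v == y)
  (1, 2): included
  (1, 3): included
  (2, 0): included
  (2, 1): included
  (2, 2): excluded (v == y)
  (2, 3): included
Therefore output = [(0, 1), (0, 2), (0, 3), (1, 0), (1, 2), (1, 3), (2, 0), (2, 1), (2, 3)].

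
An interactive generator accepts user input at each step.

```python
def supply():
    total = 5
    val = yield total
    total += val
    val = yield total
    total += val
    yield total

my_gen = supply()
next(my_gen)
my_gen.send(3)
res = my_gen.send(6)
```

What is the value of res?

Step 1: next() -> yield total=5.
Step 2: send(3) -> val=3, total = 5+3 = 8, yield 8.
Step 3: send(6) -> val=6, total = 8+6 = 14, yield 14.
Therefore res = 14.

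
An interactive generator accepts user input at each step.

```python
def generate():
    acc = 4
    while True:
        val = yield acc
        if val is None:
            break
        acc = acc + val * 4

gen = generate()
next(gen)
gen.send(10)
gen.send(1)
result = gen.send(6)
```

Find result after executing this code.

Step 1: next() -> yield acc=4.
Step 2: send(10) -> val=10, acc = 4 + 10*4 = 44, yield 44.
Step 3: send(1) -> val=1, acc = 44 + 1*4 = 48, yield 48.
Step 4: send(6) -> val=6, acc = 48 + 6*4 = 72, yield 72.
Therefore result = 72.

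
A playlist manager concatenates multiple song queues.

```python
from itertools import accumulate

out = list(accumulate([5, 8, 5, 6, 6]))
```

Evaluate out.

Step 1: accumulate computes running sums:
  + 5 = 5
  + 8 = 13
  + 5 = 18
  + 6 = 24
  + 6 = 30
Therefore out = [5, 13, 18, 24, 30].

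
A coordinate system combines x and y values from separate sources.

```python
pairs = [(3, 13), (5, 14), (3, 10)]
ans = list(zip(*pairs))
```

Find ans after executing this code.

Step 1: zip(*pairs) transposes: unzips [(3, 13), (5, 14), (3, 10)] into separate sequences.
Step 2: First elements: (3, 5, 3), second elements: (13, 14, 10).
Therefore ans = [(3, 5, 3), (13, 14, 10)].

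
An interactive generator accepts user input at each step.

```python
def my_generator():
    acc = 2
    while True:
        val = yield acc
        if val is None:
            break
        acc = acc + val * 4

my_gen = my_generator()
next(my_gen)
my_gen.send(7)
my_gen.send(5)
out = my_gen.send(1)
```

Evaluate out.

Step 1: next() -> yield acc=2.
Step 2: send(7) -> val=7, acc = 2 + 7*4 = 30, yield 30.
Step 3: send(5) -> val=5, acc = 30 + 5*4 = 50, yield 50.
Step 4: send(1) -> val=1, acc = 50 + 1*4 = 54, yield 54.
Therefore out = 54.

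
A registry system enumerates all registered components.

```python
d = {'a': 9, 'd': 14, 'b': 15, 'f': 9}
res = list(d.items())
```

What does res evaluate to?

Step 1: d.items() returns (key, value) pairs in insertion order.
Therefore res = [('a', 9), ('d', 14), ('b', 15), ('f', 9)].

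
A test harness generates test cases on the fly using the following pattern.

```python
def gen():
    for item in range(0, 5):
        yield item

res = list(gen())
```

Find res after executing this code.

Step 1: The generator yields each value from range(0, 5).
Step 2: list() consumes all yields: [0, 1, 2, 3, 4].
Therefore res = [0, 1, 2, 3, 4].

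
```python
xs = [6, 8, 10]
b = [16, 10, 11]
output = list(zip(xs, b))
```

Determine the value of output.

Step 1: zip pairs elements at same index:
  Index 0: (6, 16)
  Index 1: (8, 10)
  Index 2: (10, 11)
Therefore output = [(6, 16), (8, 10), (10, 11)].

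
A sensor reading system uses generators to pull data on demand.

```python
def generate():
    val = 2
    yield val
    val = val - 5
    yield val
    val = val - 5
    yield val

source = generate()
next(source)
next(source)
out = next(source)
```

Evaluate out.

Step 1: Trace through generator execution:
  Yield 1: val starts at 2, yield 2
  Yield 2: val = 2 - 5 = -3, yield -3
  Yield 3: val = -3 - 5 = -8, yield -8
Step 2: First next() gets 2, second next() gets the second value, third next() yields -8.
Therefore out = -8.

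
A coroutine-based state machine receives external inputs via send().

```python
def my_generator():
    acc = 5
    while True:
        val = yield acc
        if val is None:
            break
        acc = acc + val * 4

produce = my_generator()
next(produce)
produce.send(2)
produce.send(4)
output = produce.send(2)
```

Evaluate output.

Step 1: next() -> yield acc=5.
Step 2: send(2) -> val=2, acc = 5 + 2*4 = 13, yield 13.
Step 3: send(4) -> val=4, acc = 13 + 4*4 = 29, yield 29.
Step 4: send(2) -> val=2, acc = 29 + 2*4 = 37, yield 37.
Therefore output = 37.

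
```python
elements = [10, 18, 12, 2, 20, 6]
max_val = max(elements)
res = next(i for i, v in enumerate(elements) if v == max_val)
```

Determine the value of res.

Step 1: max([10, 18, 12, 2, 20, 6]) = 20.
Step 2: Find first index where value == 20:
  Index 0: 10 != 20
  Index 1: 18 != 20
  Index 2: 12 != 20
  Index 3: 2 != 20
  Index 4: 20 == 20, found!
Therefore res = 4.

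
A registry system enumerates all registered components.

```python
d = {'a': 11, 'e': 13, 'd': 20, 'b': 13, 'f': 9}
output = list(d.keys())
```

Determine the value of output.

Step 1: d.keys() returns the dictionary keys in insertion order.
Therefore output = ['a', 'e', 'd', 'b', 'f'].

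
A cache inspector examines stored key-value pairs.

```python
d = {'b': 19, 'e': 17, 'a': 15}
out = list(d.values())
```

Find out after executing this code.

Step 1: d.values() returns the dictionary values in insertion order.
Therefore out = [19, 17, 15].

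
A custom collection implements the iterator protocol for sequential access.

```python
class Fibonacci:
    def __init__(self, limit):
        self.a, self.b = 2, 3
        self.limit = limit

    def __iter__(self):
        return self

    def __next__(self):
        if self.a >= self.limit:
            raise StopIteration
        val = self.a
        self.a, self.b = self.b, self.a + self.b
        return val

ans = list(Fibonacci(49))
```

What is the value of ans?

Step 1: Fibonacci-like sequence (a=2, b=3) until >= 49:
  Yield 2, then a,b = 3,5
  Yield 3, then a,b = 5,8
  Yield 5, then a,b = 8,13
  Yield 8, then a,b = 13,21
  Yield 13, then a,b = 21,34
  Yield 21, then a,b = 34,55
  Yield 34, then a,b = 55,89
Step 2: 55 >= 49, stop.
Therefore ans = [2, 3, 5, 8, 13, 21, 34].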